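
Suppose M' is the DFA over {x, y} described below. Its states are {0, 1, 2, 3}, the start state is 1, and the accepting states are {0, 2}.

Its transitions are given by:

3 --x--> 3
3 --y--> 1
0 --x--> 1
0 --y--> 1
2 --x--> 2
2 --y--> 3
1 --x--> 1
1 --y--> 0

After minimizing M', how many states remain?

2

Reachable states from the start: {0,1}. Unreachable: {2,3} — drop them.
Start with accepting vs non-accepting: {0} | {1}.
Stable partition: {0} | {1} — 2 equivalence classes.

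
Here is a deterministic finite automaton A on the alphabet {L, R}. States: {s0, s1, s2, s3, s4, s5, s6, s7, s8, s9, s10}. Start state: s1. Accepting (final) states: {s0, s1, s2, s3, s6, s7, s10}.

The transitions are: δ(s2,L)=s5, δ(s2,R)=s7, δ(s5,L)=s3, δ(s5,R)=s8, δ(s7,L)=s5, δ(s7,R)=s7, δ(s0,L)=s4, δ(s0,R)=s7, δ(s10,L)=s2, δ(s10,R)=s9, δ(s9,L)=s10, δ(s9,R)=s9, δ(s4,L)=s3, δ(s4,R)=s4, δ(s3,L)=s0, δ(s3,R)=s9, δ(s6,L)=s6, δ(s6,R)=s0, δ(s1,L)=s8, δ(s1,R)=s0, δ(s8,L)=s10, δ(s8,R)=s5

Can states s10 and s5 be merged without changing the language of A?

No

First remove the unreachable states {s6}; 10 states remain.
P0 = {s0,s1,s2,s3,s7,s10} | {s4,s5,s8,s9}.
Refine {s0,s1,s2,s3,s7,s10} on symbol L: members go to different blocks, giving {s0,s1,s2,s7} and {s3,s10}.
The partition is now stable with 3 blocks: {s0,s1,s2,s7} | {s4,s5,s8,s9} | {s3,s10}.
s10 and s5 end up in different blocks, so they are distinguishable. For instance, the string 'ε' is accepted from only s10.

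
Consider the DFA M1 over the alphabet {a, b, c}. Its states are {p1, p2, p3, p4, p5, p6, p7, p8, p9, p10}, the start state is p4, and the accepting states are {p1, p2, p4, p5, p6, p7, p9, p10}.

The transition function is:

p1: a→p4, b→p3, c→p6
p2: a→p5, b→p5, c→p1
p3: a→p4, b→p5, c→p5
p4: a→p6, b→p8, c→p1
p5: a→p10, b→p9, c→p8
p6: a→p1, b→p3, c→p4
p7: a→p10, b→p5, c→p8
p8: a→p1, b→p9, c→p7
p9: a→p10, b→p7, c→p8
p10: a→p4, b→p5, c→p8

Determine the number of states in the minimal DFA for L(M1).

Reachable states from the start: {p1,p3,p4,p5,p6,p7,p8,p9,p10}. Unreachable: {p2} — drop them.
P0 = {p1,p4,p5,p6,p7,p9,p10} | {p3,p8}.
Refine {p1,p4,p5,p6,p7,p9,p10} on symbol b: members go to different blocks, giving {p5,p7,p9,p10} and {p1,p4,p6}.
On input a, block {p5,p7,p9,p10} splits into {p5,p7,p9} and {p10}.
No further refinement is possible. Final partition (4 blocks): {p5,p7,p9} | {p3,p8} | {p1,p4,p6} | {p10}.

4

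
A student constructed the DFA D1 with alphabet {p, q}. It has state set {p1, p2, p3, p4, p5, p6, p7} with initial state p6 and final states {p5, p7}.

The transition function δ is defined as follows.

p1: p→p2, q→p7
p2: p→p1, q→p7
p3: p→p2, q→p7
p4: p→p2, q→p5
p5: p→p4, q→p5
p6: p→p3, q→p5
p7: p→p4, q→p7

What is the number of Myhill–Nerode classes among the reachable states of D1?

2

Start with accepting vs non-accepting: {p5,p7} | {p1,p2,p3,p4,p6}.
Stable partition: {p5,p7} | {p1,p2,p3,p4,p6} — 2 equivalence classes.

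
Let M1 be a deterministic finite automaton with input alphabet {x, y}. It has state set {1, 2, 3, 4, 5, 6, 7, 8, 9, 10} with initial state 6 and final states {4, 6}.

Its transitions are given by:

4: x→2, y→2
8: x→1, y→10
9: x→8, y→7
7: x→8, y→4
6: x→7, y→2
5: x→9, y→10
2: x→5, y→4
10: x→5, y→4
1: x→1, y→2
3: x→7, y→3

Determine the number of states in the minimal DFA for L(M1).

3

States {3} cannot be reached from the start state, so discard them.
Start with accepting vs non-accepting: {4,6} | {1,2,5,7,8,9,10}.
On input y, block {1,2,5,7,8,9,10} splits into {1,5,8,9} and {2,7,10}.
The partition is now stable with 3 blocks: {4,6} | {1,5,8,9} | {2,7,10}.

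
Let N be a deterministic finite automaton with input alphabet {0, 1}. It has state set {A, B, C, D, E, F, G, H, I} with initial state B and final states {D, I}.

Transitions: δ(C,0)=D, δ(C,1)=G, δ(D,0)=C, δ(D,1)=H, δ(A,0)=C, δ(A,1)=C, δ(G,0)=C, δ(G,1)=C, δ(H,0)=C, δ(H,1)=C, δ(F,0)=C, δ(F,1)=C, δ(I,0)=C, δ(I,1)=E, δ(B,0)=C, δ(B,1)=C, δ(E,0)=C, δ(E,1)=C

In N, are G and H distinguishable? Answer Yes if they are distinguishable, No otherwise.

No

States {A,E,F,I} cannot be reached from the start state, so discard them.
Start with accepting vs non-accepting: {D} | {B,C,G,H}.
Refine {B,C,G,H} on symbol 0: members go to different blocks, giving {B,G,H} and {C}.
The partition is now stable with 3 blocks: {D} | {B,G,H} | {C}.
G and H lie in the same block of the stable partition, so they are equivalent — no string distinguishes them.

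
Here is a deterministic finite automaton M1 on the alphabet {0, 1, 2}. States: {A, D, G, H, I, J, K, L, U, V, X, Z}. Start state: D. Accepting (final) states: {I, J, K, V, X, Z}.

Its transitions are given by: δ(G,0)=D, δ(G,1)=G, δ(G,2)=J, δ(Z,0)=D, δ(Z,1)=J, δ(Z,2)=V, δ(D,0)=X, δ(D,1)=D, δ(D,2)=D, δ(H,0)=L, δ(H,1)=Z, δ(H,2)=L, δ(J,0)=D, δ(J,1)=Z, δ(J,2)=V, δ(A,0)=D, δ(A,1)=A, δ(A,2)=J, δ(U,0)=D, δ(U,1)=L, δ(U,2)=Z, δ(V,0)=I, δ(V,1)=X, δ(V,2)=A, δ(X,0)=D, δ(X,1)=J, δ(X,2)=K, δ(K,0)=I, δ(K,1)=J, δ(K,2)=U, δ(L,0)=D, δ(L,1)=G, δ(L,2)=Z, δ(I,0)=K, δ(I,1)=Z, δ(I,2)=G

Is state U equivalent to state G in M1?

Yes

States {H} cannot be reached from the start state, so discard them.
P0 = {I,J,K,V,X,Z} | {A,D,G,L,U}.
On input 0, block {I,J,K,V,X,Z} splits into {J,X,Z} and {I,K,V}.
On input 0, block {A,D,G,L,U} splits into {A,G,L,U} and {D}.
No further refinement is possible. Final partition (4 blocks): {J,X,Z} | {A,G,L,U} | {I,K,V} | {D}.
U and G lie in the same block of the stable partition, so they are equivalent — no string distinguishes them.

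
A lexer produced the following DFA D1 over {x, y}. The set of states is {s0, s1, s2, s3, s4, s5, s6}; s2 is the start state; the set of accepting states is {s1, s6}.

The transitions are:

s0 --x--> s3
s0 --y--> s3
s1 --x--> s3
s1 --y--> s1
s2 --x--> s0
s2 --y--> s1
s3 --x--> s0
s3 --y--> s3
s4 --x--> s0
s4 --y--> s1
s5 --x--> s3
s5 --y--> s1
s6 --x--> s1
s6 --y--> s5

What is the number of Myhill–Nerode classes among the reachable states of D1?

Reachable states from the start: {s0,s1,s2,s3}. Unreachable: {s4,s5,s6} — drop them.
Start with accepting vs non-accepting: {s1} | {s0,s2,s3}.
On input y, block {s0,s2,s3} splits into {s0,s3} and {s2}.
No further refinement is possible. Final partition (3 blocks): {s1} | {s0,s3} | {s2}.

3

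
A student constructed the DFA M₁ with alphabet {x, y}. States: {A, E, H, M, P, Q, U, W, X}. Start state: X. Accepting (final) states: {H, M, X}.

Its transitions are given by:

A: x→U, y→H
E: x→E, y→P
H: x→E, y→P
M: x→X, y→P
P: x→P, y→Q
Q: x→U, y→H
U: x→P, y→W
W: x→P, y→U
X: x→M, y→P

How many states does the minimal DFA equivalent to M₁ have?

6

States {A} cannot be reached from the start state, so discard them.
P0 = {H,M,X} | {E,P,Q,U,W}.
On input x, block {H,M,X} splits into {M,X} and {H}.
On input y, block {E,P,Q,U,W} splits into {E,P,U,W} and {Q}.
Refine {E,P,U,W} on symbol y: members go to different blocks, giving {E,U,W} and {P}.
Split {E,U,W} by δ(·,x) → {U,W} and {E}.
No further refinement is possible. Final partition (6 blocks): {M,X} | {U,W} | {H} | {Q} | {P} | {E}.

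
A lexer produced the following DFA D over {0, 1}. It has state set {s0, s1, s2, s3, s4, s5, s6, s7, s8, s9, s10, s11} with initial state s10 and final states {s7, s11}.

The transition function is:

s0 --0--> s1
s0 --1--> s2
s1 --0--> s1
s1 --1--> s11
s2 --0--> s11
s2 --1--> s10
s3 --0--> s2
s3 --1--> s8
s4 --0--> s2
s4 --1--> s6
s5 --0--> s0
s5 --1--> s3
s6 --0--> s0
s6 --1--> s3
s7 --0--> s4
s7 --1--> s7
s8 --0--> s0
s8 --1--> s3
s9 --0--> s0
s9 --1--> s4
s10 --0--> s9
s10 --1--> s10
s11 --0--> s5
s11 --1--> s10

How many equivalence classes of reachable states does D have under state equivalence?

7

States {s7} cannot be reached from the start state, so discard them.
Initial partition by acceptance: {s11} | {s0,s1,s2,s3,s4,s5,s6,s8,s9,s10}.
Split {s0,s1,s2,s3,s4,s5,s6,s8,s9,s10} by δ(·,0) → {s0,s1,s3,s4,s5,s6,s8,s9,s10} and {s2}.
Refine {s0,s1,s3,s4,s5,s6,s8,s9,s10} on symbol 0: members go to different blocks, giving {s0,s1,s5,s6,s8,s9,s10} and {s3,s4}.
Refine {s0,s1,s5,s6,s8,s9,s10} on symbol 1: members go to different blocks, giving {s5,s6,s8,s9} and {s0} and {s1} and {s10}.
Stable partition: {s11} | {s5,s6,s8,s9} | {s2} | {s3,s4} | {s0} | {s1} | {s10} — 7 equivalence classes.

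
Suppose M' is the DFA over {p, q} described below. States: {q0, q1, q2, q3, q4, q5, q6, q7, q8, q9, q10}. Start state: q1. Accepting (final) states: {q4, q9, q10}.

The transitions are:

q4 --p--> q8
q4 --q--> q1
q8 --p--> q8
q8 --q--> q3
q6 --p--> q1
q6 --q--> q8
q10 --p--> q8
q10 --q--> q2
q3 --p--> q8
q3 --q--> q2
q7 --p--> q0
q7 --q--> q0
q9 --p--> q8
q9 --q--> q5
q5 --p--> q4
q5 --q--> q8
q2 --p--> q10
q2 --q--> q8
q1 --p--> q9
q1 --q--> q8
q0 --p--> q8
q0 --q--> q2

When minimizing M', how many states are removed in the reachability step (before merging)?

BFS from q1 reaches {q1, q2, q3, q4, q5, q8, q9, q10}; the 3 state(s) q0, q6, q7 are never visited.

3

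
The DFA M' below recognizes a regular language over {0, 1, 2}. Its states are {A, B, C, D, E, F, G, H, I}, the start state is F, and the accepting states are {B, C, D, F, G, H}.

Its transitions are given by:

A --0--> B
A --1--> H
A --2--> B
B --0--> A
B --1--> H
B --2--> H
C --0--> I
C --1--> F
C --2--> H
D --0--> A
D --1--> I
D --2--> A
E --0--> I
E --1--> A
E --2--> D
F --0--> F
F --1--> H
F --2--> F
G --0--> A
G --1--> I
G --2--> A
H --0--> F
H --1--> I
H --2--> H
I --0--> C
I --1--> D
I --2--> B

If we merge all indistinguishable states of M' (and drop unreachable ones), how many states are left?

7

Reachable states from the start: {A,B,C,D,F,H,I}. Unreachable: {E,G} — drop them.
Initial partition by acceptance: {B,C,D,F,H} | {A,I}.
On input 0, block {B,C,D,F,H} splits into {B,C,D} and {F,H}.
On input 1, block {B,C,D} splits into {B,C} and {D}.
On input 1, block {A,I} splits into {A} and {I}.
Split {B,C} by δ(·,0) → {B} and {C}.
Refine {F,H} on symbol 1: members go to different blocks, giving {F} and {H}.
Stable partition: {B} | {A} | {F} | {D} | {I} | {C} | {H} — 7 equivalence classes.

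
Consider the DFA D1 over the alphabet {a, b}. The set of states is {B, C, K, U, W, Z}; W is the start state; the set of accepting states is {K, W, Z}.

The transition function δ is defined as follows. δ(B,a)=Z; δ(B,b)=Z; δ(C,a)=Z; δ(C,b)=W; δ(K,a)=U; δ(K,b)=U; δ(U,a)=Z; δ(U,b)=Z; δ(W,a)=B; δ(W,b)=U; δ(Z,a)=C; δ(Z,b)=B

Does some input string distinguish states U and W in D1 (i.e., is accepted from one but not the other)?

Yes

States {K} cannot be reached from the start state, so discard them.
Initial partition by acceptance: {W,Z} | {B,C,U}.
No further refinement is possible. Final partition (2 blocks): {W,Z} | {B,C,U}.
U and W end up in different blocks, so they are distinguishable. For instance, the string 'ε' is accepted from only W.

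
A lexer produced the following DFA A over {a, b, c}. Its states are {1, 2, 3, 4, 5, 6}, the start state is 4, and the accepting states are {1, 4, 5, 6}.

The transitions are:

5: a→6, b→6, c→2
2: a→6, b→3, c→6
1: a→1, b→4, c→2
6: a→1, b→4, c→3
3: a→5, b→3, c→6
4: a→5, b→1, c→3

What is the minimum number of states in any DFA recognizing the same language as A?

Every state is reachable, so we keep all 6.
P0 = {1,4,5,6} | {2,3}.
Stable partition: {1,4,5,6} | {2,3} — 2 equivalence classes.

2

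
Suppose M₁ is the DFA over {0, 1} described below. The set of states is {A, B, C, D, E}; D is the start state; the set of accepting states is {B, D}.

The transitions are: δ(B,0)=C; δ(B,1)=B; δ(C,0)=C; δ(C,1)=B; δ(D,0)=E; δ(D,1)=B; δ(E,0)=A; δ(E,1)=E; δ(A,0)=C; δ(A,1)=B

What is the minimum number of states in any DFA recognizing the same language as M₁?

4

Initial partition by acceptance: {B,D} | {A,C,E}.
Refine {A,C,E} on symbol 1: members go to different blocks, giving {A,C} and {E}.
Split {B,D} by δ(·,0) → {B} and {D}.
No further refinement is possible. Final partition (4 blocks): {B} | {A,C} | {E} | {D}.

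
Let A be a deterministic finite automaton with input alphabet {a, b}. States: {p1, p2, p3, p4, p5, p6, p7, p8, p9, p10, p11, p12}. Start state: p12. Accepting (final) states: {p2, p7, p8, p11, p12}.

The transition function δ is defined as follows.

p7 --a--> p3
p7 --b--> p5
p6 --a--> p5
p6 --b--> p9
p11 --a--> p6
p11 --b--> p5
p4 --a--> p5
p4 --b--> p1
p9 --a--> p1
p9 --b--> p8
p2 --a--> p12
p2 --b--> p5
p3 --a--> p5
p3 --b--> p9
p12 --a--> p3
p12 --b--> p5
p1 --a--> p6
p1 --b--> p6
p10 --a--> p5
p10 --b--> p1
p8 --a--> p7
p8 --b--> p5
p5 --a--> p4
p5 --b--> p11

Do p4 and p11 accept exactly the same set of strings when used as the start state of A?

No

Reachable states from the start: {p1,p3,p4,p5,p6,p7,p8,p9,p11,p12}. Unreachable: {p2,p10} — drop them.
P0 = {p7,p8,p11,p12} | {p1,p3,p4,p5,p6,p9}.
Refine {p7,p8,p11,p12} on symbol a: members go to different blocks, giving {p7,p11,p12} and {p8}.
Split {p1,p3,p4,p5,p6,p9} by δ(·,b) → {p1,p3,p4,p6} and {p5} and {p9}.
Refine {p1,p3,p4,p6} on symbol a: members go to different blocks, giving {p3,p4,p6} and {p1}.
On input b, block {p3,p4,p6} splits into {p3,p6} and {p4}.
Stable partition: {p7,p11,p12} | {p3,p6} | {p8} | {p5} | {p9} | {p1} | {p4} — 7 equivalence classes.
p4 and p11 end up in different blocks, so they are distinguishable. For instance, the string 'ε' is accepted from only p11.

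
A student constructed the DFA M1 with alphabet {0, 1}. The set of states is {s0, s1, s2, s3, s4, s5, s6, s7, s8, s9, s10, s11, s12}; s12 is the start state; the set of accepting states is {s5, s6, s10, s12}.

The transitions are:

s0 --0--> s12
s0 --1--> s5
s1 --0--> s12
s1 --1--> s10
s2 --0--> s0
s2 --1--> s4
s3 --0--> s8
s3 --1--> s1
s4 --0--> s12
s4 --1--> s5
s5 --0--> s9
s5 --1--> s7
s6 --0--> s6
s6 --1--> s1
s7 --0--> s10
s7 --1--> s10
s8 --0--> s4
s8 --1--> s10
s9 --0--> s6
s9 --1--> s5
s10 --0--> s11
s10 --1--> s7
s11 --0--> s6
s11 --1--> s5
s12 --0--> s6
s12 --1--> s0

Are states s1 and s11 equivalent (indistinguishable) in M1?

States {s2,s3,s4,s8} cannot be reached from the start state, so discard them.
Start with accepting vs non-accepting: {s5,s6,s10,s12} | {s0,s1,s7,s9,s11}.
On input 0, block {s5,s6,s10,s12} splits into {s5,s10} and {s6,s12}.
Split {s0,s1,s7,s9,s11} by δ(·,0) → {s0,s1,s9,s11} and {s7}.
The partition is now stable with 4 blocks: {s5,s10} | {s0,s1,s9,s11} | {s6,s12} | {s7}.
s1 and s11 lie in the same block of the stable partition, so they are equivalent — no string distinguishes them.

Yes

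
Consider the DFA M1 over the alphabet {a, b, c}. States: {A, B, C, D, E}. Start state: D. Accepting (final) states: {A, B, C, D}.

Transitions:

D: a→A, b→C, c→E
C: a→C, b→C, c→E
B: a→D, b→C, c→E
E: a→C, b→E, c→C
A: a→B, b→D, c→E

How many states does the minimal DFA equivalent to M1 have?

Initial partition by acceptance: {A,B,C,D} | {E}.
No further refinement is possible. Final partition (2 blocks): {A,B,C,D} | {E}.

2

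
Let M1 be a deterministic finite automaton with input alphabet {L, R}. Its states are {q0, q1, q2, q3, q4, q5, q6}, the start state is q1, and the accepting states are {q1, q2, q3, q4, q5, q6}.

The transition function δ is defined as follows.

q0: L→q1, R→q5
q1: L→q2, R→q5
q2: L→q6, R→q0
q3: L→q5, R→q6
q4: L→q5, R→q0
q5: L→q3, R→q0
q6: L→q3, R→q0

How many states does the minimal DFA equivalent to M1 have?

States {q4} cannot be reached from the start state, so discard them.
Initial partition by acceptance: {q1,q2,q3,q5,q6} | {q0}.
On input R, block {q1,q2,q3,q5,q6} splits into {q2,q5,q6} and {q1,q3}.
On input L, block {q2,q5,q6} splits into {q5,q6} and {q2}.
Split {q1,q3} by δ(·,L) → {q1} and {q3}.
No further refinement is possible. Final partition (5 blocks): {q5,q6} | {q0} | {q1} | {q2} | {q3}.

5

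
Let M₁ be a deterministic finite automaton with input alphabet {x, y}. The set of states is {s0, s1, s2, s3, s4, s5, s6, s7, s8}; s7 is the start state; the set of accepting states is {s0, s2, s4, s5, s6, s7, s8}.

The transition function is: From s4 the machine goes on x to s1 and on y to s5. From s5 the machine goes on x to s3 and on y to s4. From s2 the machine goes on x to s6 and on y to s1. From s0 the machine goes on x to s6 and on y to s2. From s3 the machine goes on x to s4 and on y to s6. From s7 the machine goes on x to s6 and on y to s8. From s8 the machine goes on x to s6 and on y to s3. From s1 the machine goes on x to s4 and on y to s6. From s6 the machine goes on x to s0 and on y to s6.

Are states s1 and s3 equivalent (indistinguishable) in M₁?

All states are reachable from the start state.
Start with accepting vs non-accepting: {s0,s2,s4,s5,s6,s7,s8} | {s1,s3}.
Split {s0,s2,s4,s5,s6,s7,s8} by δ(·,x) → {s0,s2,s6,s7,s8} and {s4,s5}.
Split {s0,s2,s6,s7,s8} by δ(·,y) → {s0,s6,s7} and {s2,s8}.
Refine {s0,s6,s7} on symbol y: members go to different blocks, giving {s0,s7} and {s6}.
The partition is now stable with 5 blocks: {s0,s7} | {s1,s3} | {s4,s5} | {s2,s8} | {s6}.
s1 and s3 lie in the same block of the stable partition, so they are equivalent — no string distinguishes them.

Yes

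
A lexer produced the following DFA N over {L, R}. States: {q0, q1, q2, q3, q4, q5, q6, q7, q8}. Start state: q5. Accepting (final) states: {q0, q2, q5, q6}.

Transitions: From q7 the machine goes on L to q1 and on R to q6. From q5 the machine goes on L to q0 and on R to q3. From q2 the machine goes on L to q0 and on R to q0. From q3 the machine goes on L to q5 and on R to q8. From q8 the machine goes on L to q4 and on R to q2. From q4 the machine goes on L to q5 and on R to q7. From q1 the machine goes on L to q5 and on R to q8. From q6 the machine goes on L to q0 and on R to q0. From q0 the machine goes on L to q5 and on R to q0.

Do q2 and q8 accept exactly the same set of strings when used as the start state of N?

All states are reachable from the start state.
Initial partition by acceptance: {q0,q2,q5,q6} | {q1,q3,q4,q7,q8}.
On input R, block {q0,q2,q5,q6} splits into {q0,q2,q6} and {q5}.
On input L, block {q0,q2,q6} splits into {q2,q6} and {q0}.
On input L, block {q1,q3,q4,q7,q8} splits into {q1,q3,q4} and {q7,q8}.
No further refinement is possible. Final partition (5 blocks): {q2,q6} | {q1,q3,q4} | {q5} | {q0} | {q7,q8}.
q2 and q8 end up in different blocks, so they are distinguishable. For instance, the string 'ε' is accepted from only q2.

No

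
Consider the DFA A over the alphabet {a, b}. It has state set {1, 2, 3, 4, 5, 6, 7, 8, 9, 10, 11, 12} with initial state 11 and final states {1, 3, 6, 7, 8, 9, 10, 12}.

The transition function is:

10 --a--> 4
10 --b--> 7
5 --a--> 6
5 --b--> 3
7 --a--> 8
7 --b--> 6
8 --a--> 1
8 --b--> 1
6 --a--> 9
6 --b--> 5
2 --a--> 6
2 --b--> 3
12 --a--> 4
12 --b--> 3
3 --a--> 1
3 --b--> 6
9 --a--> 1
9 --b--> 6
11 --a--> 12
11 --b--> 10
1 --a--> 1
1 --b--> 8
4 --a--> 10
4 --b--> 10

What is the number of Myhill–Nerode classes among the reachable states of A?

6

First remove the unreachable states {2}; 11 states remain.
Start with accepting vs non-accepting: {1,3,6,7,8,9,10,12} | {4,5,11}.
Split {1,3,6,7,8,9,10,12} by δ(·,a) → {1,3,6,7,8,9} and {10,12}.
On input b, block {1,3,6,7,8,9} splits into {1,3,7,8,9} and {6}.
On input b, block {1,3,7,8,9} splits into {3,7,9} and {1,8}.
Refine {4,5,11} on symbol a: members go to different blocks, giving {4,11} and {5}.
The partition is now stable with 6 blocks: {3,7,9} | {4,11} | {10,12} | {6} | {1,8} | {5}.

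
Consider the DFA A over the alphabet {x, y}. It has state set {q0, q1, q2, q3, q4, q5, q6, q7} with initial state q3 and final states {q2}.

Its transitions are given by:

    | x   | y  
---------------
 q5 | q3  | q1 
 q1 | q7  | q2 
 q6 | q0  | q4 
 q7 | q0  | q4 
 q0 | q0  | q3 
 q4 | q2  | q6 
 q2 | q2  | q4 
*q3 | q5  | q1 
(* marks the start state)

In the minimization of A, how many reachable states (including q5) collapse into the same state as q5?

All states are reachable from the start state.
Start with accepting vs non-accepting: {q2} | {q0,q1,q3,q4,q5,q6,q7}.
On input x, block {q0,q1,q3,q4,q5,q6,q7} splits into {q0,q1,q3,q5,q6,q7} and {q4}.
Refine {q0,q1,q3,q5,q6,q7} on symbol y: members go to different blocks, giving {q0,q3,q5} and {q6,q7} and {q1}.
Refine {q0,q3,q5} on symbol y: members go to different blocks, giving {q3,q5} and {q0}.
The partition is now stable with 6 blocks: {q2} | {q3,q5} | {q4} | {q6,q7} | {q1} | {q0}.
The equivalence class containing q5 is {q3,q5}, of size 2.

2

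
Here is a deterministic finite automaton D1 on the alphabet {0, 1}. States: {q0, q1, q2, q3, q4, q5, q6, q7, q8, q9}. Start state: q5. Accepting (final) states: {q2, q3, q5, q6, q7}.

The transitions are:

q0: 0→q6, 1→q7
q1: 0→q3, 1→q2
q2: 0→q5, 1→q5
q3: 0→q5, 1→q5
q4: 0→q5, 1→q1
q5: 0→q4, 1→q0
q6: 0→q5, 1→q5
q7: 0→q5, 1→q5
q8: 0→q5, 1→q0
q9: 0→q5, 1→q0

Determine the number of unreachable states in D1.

2

BFS from q5 reaches {q0, q1, q2, q3, q4, q5, q6, q7}; the 2 state(s) q8, q9 are never visited.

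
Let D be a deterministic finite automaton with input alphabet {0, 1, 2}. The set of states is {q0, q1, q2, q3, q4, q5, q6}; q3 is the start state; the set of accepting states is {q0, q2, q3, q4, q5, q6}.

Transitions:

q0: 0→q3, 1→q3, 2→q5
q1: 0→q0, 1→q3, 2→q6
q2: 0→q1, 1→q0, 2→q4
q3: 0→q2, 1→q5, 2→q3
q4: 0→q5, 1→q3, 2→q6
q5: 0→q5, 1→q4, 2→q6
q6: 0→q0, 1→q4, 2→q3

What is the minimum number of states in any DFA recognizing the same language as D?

Every state is reachable, so we keep all 7.
P0 = {q0,q2,q3,q4,q5,q6} | {q1}.
Refine {q0,q2,q3,q4,q5,q6} on symbol 0: members go to different blocks, giving {q0,q3,q4,q5,q6} and {q2}.
Split {q0,q3,q4,q5,q6} by δ(·,0) → {q0,q4,q5,q6} and {q3}.
Split {q0,q4,q5,q6} by δ(·,0) → {q4,q5,q6} and {q0}.
Refine {q4,q5,q6} on symbol 0: members go to different blocks, giving {q4,q5} and {q6}.
Refine {q4,q5} on symbol 1: members go to different blocks, giving {q4} and {q5}.
The partition is now stable with 7 blocks: {q4} | {q1} | {q2} | {q3} | {q0} | {q6} | {q5}.

7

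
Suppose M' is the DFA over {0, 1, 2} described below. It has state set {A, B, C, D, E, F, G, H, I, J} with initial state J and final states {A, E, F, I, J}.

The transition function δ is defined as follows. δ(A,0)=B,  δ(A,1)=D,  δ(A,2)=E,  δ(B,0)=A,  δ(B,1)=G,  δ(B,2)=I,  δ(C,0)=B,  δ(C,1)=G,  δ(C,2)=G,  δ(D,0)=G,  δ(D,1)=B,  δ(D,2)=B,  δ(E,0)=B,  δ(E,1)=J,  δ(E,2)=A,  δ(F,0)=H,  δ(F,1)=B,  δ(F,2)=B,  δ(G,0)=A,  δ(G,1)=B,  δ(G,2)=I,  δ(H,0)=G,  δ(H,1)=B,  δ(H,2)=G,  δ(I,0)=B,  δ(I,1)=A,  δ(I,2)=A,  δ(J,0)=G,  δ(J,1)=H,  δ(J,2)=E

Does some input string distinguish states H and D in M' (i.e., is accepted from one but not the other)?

First remove the unreachable states {C,F}; 8 states remain.
Initial partition by acceptance: {A,E,I,J} | {B,D,G,H}.
Refine {A,E,I,J} on symbol 1: members go to different blocks, giving {A,J} and {E,I}.
Refine {B,D,G,H} on symbol 0: members go to different blocks, giving {B,G} and {D,H}.
Stable partition: {A,J} | {B,G} | {E,I} | {D,H} — 4 equivalence classes.
H and D lie in the same block of the stable partition, so they are equivalent — no string distinguishes them.

No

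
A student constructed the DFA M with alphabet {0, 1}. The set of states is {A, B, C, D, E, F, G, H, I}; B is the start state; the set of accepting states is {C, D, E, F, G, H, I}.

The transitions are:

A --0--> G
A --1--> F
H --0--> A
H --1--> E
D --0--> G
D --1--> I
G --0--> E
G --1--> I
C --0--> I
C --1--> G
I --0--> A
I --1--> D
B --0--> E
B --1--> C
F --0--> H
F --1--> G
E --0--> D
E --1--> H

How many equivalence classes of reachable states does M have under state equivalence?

Every state is reachable, so we keep all 9.
Initial partition by acceptance: {C,D,E,F,G,H,I} | {A,B}.
Split {C,D,E,F,G,H,I} by δ(·,0) → {C,D,E,F,G} and {H,I}.
Refine {C,D,E,F,G} on symbol 0: members go to different blocks, giving {D,E,G} and {C,F}.
No further refinement is possible. Final partition (4 blocks): {D,E,G} | {A,B} | {H,I} | {C,F}.

4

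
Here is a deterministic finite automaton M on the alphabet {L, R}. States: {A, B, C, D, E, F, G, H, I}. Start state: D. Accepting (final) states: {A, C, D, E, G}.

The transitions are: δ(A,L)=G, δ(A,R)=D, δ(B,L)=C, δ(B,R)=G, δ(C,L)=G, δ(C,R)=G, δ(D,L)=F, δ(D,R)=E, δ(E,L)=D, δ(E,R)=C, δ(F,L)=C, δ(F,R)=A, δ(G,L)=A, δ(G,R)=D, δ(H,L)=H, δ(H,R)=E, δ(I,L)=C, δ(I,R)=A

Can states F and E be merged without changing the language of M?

No

First remove the unreachable states {B,H,I}; 6 states remain.
Start with accepting vs non-accepting: {A,C,D,E,G} | {F}.
Refine {A,C,D,E,G} on symbol L: members go to different blocks, giving {A,C,E,G} and {D}.
Refine {A,C,E,G} on symbol L: members go to different blocks, giving {A,C,G} and {E}.
Refine {A,C,G} on symbol R: members go to different blocks, giving {A,G} and {C}.
No further refinement is possible. Final partition (5 blocks): {A,G} | {F} | {D} | {E} | {C}.
F and E end up in different blocks, so they are distinguishable. For instance, the string 'ε' is accepted from only E.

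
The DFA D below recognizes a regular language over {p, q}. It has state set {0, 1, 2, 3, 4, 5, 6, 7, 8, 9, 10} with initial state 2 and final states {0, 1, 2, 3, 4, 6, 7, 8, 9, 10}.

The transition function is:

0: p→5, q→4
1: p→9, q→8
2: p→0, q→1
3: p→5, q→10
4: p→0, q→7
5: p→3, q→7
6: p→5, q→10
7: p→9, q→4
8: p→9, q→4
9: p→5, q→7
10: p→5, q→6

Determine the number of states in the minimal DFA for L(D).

4

Initial partition by acceptance: {0,1,2,3,4,6,7,8,9,10} | {5}.
On input p, block {0,1,2,3,4,6,7,8,9,10} splits into {0,3,6,9,10} and {1,2,4,7,8}.
Refine {0,3,6,9,10} on symbol q: members go to different blocks, giving {3,6,10} and {0,9}.
No further refinement is possible. Final partition (4 blocks): {3,6,10} | {5} | {1,2,4,7,8} | {0,9}.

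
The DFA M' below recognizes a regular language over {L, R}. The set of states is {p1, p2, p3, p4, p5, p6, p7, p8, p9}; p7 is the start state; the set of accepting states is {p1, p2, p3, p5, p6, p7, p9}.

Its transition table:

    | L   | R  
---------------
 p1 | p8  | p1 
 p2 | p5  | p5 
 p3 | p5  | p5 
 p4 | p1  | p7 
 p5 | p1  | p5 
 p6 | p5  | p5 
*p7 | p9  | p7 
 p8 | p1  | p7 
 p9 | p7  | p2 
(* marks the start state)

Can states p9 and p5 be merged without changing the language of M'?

No

First remove the unreachable states {p3,p4,p6}; 6 states remain.
Start with accepting vs non-accepting: {p1,p2,p5,p7,p9} | {p8}.
On input L, block {p1,p2,p5,p7,p9} splits into {p2,p5,p7,p9} and {p1}.
Refine {p2,p5,p7,p9} on symbol L: members go to different blocks, giving {p2,p7,p9} and {p5}.
On input L, block {p2,p7,p9} splits into {p7,p9} and {p2}.
Split {p7,p9} by δ(·,R) → {p7} and {p9}.
Stable partition: {p7} | {p8} | {p1} | {p5} | {p2} | {p9} — 6 equivalence classes.
p9 and p5 end up in different blocks, so they are distinguishable. For instance, the string 'LL' is accepted from only p9.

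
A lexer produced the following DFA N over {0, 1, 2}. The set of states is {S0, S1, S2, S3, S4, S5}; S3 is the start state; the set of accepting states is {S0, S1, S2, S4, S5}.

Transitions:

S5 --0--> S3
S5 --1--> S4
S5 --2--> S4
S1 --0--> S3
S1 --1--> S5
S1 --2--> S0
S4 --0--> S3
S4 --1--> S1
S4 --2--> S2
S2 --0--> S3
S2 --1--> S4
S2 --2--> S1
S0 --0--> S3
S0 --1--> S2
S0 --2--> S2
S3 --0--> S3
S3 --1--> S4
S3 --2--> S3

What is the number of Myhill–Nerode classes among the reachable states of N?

All states are reachable from the start state.
Initial partition by acceptance: {S0,S1,S2,S4,S5} | {S3}.
The partition is now stable with 2 blocks: {S0,S1,S2,S4,S5} | {S3}.

2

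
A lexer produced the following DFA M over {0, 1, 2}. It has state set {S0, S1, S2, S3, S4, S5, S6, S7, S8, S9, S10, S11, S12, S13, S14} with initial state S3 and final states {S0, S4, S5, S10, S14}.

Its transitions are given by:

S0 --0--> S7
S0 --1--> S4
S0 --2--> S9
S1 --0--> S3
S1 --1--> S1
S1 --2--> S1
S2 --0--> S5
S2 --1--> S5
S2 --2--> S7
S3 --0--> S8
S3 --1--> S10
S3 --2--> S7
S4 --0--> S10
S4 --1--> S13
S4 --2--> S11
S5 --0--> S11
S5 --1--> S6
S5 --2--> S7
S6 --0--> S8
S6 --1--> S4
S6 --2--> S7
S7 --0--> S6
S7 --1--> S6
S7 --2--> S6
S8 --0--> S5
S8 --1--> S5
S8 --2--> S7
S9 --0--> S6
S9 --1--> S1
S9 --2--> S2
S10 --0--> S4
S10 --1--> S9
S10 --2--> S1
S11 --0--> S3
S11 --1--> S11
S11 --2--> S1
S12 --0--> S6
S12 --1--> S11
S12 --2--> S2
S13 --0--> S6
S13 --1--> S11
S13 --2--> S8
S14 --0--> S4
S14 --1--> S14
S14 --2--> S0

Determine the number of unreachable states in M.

3

No path from S3 leads to S0, S12, S14; the other 12 states are all reachable.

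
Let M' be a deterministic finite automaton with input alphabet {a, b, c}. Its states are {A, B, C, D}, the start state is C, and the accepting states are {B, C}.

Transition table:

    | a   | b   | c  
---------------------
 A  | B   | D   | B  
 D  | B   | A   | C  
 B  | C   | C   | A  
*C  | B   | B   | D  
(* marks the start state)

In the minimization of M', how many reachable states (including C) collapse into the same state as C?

Every state is reachable, so we keep all 4.
P0 = {B,C} | {A,D}.
Stable partition: {B,C} | {A,D} — 2 equivalence classes.
State C belongs to the block {B,C}, which has 2 states.

2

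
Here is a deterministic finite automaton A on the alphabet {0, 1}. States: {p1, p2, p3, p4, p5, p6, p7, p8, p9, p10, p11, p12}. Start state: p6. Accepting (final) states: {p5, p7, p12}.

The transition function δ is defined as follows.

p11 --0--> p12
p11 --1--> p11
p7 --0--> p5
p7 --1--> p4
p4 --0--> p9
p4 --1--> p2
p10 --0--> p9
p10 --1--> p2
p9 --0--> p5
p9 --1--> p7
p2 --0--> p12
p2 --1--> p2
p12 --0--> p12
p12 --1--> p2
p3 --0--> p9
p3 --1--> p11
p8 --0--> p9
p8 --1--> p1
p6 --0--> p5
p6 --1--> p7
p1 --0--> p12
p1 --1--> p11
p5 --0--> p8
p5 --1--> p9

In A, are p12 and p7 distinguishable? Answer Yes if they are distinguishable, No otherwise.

States {p3,p10} cannot be reached from the start state, so discard them.
P0 = {p5,p7,p12} | {p1,p2,p4,p6,p8,p9,p11}.
Refine {p5,p7,p12} on symbol 0: members go to different blocks, giving {p7,p12} and {p5}.
Refine {p7,p12} on symbol 0: members go to different blocks, giving {p7} and {p12}.
On input 0, block {p1,p2,p4,p6,p8,p9,p11} splits into {p1,p2,p11} and {p4,p8} and {p6,p9}.
No further refinement is possible. Final partition (6 blocks): {p7} | {p1,p2,p11} | {p5} | {p12} | {p4,p8} | {p6,p9}.
p12 and p7 end up in different blocks, so they are distinguishable. For instance, the string '00' is accepted from only p12.

Yes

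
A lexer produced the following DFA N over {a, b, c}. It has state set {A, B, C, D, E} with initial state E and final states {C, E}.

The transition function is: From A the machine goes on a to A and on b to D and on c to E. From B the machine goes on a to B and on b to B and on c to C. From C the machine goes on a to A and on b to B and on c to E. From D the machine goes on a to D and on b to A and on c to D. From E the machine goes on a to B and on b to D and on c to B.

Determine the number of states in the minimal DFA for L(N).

P0 = {C,E} | {A,B,D}.
Refine {C,E} on symbol c: members go to different blocks, giving {C} and {E}.
Split {A,B,D} by δ(·,c) → {A} and {B} and {D}.
Stable partition: {C} | {A} | {E} | {B} | {D} — 5 equivalence classes.

5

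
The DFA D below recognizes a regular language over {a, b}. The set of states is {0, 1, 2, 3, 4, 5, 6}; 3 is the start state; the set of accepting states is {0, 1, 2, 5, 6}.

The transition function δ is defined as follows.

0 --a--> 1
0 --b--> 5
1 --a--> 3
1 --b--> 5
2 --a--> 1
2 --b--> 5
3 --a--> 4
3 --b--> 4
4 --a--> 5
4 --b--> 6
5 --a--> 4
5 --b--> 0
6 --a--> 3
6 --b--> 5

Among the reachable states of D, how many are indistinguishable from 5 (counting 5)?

1

States {2} cannot be reached from the start state, so discard them.
P0 = {0,1,5,6} | {3,4}.
Refine {0,1,5,6} on symbol a: members go to different blocks, giving {1,5,6} and {0}.
Split {1,5,6} by δ(·,b) → {1,6} and {5}.
On input a, block {3,4} splits into {3} and {4}.
No further refinement is possible. Final partition (5 blocks): {1,6} | {3} | {0} | {5} | {4}.
State 5 belongs to the block {5}, which has 1 states.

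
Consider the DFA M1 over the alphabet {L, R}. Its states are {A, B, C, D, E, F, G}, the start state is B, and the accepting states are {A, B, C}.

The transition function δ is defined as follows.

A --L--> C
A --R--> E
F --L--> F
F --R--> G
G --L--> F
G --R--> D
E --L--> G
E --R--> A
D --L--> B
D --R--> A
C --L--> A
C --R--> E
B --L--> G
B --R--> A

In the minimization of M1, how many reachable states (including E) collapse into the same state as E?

1

Every state is reachable, so we keep all 7.
P0 = {A,B,C} | {D,E,F,G}.
On input L, block {A,B,C} splits into {A,C} and {B}.
Split {D,E,F,G} by δ(·,L) → {E,F,G} and {D}.
Refine {E,F,G} on symbol R: members go to different blocks, giving {E} and {F} and {G}.
Stable partition: {A,C} | {E} | {B} | {D} | {F} | {G} — 6 equivalence classes.
The equivalence class containing E is {E}, of size 1.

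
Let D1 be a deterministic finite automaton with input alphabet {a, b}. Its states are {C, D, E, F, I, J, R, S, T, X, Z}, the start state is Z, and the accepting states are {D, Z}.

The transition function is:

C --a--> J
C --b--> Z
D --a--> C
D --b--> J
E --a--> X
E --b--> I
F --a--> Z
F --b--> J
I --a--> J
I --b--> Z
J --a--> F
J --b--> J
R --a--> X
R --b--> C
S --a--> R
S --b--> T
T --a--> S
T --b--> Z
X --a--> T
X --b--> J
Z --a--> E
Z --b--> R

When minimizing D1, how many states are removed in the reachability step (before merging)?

1

BFS from Z reaches {C, E, F, I, J, R, S, T, X, Z}; the 1 state(s) D are never visited.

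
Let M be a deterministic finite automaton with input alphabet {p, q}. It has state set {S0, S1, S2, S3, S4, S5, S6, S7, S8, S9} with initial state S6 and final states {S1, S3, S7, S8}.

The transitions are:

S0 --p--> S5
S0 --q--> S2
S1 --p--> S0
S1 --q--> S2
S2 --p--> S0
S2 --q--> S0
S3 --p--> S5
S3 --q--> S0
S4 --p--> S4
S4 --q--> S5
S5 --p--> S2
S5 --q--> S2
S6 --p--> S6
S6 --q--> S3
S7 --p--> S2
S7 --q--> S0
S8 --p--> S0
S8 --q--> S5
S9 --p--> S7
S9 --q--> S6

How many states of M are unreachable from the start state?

5

Starting at S6 and following transitions, the reachable set is {S0, S2, S3, S5, S6}. That leaves S1, S4, S7, S8, S9 unreachable — 5 in total.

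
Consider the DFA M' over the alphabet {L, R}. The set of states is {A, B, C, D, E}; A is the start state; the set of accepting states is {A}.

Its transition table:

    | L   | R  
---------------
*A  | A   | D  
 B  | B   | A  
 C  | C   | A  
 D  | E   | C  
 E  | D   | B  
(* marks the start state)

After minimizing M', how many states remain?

3

Every state is reachable, so we keep all 5.
Initial partition by acceptance: {A} | {B,C,D,E}.
On input R, block {B,C,D,E} splits into {B,C} and {D,E}.
The partition is now stable with 3 blocks: {A} | {B,C} | {D,E}.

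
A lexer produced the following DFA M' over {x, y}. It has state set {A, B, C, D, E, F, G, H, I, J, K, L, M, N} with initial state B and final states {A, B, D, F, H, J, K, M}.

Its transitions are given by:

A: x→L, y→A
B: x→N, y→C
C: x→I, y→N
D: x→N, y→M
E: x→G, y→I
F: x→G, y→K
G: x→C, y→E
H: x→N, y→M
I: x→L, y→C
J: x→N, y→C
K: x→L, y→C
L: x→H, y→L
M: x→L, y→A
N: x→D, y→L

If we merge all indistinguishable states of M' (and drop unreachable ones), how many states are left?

First remove the unreachable states {E,F,G,J,K}; 9 states remain.
Initial partition by acceptance: {A,B,D,H,M} | {C,I,L,N}.
Refine {A,B,D,H,M} on symbol y: members go to different blocks, giving {A,D,H,M} and {B}.
On input x, block {C,I,L,N} splits into {C,I} and {L,N}.
Split {C,I} by δ(·,x) → {C} and {I}.
Stable partition: {A,D,H,M} | {C} | {B} | {L,N} | {I} — 5 equivalence classes.

5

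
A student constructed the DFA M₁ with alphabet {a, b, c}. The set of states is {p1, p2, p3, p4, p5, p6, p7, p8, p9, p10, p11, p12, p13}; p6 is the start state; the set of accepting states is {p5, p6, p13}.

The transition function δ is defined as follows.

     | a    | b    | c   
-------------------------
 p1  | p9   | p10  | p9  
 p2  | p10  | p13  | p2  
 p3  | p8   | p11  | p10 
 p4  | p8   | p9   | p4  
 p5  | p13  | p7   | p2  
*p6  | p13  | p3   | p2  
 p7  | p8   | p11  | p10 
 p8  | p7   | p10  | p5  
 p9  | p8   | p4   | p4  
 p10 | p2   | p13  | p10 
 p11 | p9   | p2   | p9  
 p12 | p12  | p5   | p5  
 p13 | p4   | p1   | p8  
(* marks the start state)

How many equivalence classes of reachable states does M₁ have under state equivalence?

7

States {p12} cannot be reached from the start state, so discard them.
Initial partition by acceptance: {p5,p6,p13} | {p1,p2,p3,p4,p7,p8,p9,p10,p11}.
Split {p5,p6,p13} by δ(·,a) → {p5,p6} and {p13}.
Refine {p1,p2,p3,p4,p7,p8,p9,p10,p11} on symbol b: members go to different blocks, giving {p1,p3,p4,p7,p8,p9,p11} and {p2,p10}.
Refine {p1,p3,p4,p7,p8,p9,p11} on symbol b: members go to different blocks, giving {p3,p4,p7,p9} and {p1,p8,p11}.
Split {p3,p4,p7,p9} by δ(·,b) → {p3,p7} and {p4,p9}.
On input a, block {p1,p8,p11} splits into {p1,p11} and {p8}.
No further refinement is possible. Final partition (7 blocks): {p5,p6} | {p3,p7} | {p13} | {p2,p10} | {p1,p11} | {p4,p9} | {p8}.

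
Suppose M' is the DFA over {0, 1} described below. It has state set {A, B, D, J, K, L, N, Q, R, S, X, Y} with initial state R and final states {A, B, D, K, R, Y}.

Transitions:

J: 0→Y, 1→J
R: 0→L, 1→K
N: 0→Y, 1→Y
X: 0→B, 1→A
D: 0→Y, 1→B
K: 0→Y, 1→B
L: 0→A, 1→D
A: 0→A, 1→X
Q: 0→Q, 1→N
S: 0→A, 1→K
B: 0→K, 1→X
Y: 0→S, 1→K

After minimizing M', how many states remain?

First remove the unreachable states {J,N,Q}; 9 states remain.
P0 = {A,B,D,K,R,Y} | {L,S,X}.
Split {A,B,D,K,R,Y} by δ(·,0) → {A,B,D,K} and {R,Y}.
Refine {A,B,D,K} on symbol 0: members go to different blocks, giving {A,B} and {D,K}.
Refine {A,B} on symbol 0: members go to different blocks, giving {B} and {A}.
On input 0, block {L,S,X} splits into {L,S} and {X}.
No further refinement is possible. Final partition (6 blocks): {B} | {L,S} | {R,Y} | {D,K} | {A} | {X}.

6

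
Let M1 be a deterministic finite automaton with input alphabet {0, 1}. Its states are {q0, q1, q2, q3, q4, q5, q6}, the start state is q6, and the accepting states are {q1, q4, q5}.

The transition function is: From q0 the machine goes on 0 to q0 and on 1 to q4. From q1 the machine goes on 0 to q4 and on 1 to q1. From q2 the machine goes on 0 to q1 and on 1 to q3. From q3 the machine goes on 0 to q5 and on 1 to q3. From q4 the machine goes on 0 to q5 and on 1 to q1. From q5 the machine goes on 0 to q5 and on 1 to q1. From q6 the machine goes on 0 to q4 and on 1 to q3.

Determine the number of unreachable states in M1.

2

Starting at q6 and following transitions, the reachable set is {q1, q3, q4, q5, q6}. That leaves q0, q2 unreachable — 2 in total.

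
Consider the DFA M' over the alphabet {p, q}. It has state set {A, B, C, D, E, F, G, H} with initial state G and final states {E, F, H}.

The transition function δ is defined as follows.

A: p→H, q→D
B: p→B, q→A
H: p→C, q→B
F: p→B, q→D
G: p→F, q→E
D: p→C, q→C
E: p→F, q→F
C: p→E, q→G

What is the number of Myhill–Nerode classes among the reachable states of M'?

8

All states are reachable from the start state.
P0 = {E,F,H} | {A,B,C,D,G}.
On input p, block {E,F,H} splits into {F,H} and {E}.
On input p, block {A,B,C,D,G} splits into {A,G} and {B,D} and {C}.
On input p, block {F,H} splits into {F} and {H}.
Refine {A,G} on symbol p: members go to different blocks, giving {A} and {G}.
Split {B,D} by δ(·,p) → {B} and {D}.
No further refinement is possible. Final partition (8 blocks): {F} | {A} | {E} | {B} | {C} | {H} | {G} | {D}.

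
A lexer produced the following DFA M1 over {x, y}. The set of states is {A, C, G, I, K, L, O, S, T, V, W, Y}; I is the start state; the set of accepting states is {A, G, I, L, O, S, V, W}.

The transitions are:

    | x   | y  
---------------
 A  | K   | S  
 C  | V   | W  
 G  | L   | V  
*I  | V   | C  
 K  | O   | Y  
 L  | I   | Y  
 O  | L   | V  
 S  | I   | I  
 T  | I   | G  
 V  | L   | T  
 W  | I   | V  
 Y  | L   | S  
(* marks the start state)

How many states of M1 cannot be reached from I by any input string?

No path from I leads to A, K, O; the other 9 states are all reachable.

3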